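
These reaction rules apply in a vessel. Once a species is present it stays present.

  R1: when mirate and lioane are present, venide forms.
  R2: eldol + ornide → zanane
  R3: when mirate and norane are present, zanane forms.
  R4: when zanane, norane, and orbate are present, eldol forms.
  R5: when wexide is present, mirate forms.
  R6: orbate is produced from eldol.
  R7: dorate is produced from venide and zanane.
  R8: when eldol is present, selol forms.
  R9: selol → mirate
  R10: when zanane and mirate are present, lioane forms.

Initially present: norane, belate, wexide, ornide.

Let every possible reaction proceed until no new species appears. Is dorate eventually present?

wexide present → mirate forms (R5).
mirate and norane present → zanane forms (R3).
zanane and mirate present → lioane forms (R10).
mirate and lioane present → venide forms (R1).
venide and zanane present → dorate forms (R7).

Yes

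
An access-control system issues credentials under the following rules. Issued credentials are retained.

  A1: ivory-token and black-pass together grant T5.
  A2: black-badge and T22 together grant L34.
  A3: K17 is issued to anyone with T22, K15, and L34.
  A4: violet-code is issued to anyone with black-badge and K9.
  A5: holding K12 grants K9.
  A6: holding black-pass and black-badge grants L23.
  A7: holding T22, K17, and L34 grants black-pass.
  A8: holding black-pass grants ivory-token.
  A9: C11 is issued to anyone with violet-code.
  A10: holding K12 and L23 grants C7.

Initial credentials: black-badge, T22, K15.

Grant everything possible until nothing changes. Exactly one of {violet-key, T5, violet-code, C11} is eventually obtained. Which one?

T5

Holding black-badge and T22 grants L34 (A2).
Holding T22, K15, and L34 grants K17 (A3).
Holding T22, K17, and L34 grants black-pass (A7).
Holding black-pass grants ivory-token (A8).
Holding ivory-token and black-pass grants T5 (A1).
No rule produces violet-key, and it is not given. violet-code would need black-badge and K9 (A4), but K9 is never granted. C11 would need violet-code (A9), but violet-code is never granted.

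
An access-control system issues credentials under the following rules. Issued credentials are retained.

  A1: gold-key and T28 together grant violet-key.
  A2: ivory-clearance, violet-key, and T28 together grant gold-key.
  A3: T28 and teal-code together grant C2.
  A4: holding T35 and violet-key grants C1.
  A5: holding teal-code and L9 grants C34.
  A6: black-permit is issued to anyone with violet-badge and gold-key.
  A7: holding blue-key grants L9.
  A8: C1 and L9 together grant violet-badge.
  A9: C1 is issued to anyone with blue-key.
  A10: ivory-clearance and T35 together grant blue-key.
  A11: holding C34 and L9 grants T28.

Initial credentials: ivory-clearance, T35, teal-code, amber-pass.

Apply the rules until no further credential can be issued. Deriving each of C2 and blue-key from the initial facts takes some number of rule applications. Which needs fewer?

blue-key: Holding ivory-clearance and T35 grants blue-key (A10). [1 rule application]
C2: Holding ivory-clearance and T35 grants blue-key (A10). Holding blue-key grants L9 (A7). Holding teal-code and L9 grants C34 (A5). Holding C34 and L9 grants T28 (A11). Holding T28 and teal-code grants C2 (A3). [5 rule applications]
blue-key needs fewer.

blue-key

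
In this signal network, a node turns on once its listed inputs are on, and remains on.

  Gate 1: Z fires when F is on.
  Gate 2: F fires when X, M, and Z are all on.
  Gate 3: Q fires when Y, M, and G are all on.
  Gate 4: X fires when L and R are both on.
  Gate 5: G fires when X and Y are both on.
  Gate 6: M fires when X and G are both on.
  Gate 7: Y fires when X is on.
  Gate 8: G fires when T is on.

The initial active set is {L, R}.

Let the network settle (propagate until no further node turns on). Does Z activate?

No

Z would need F (Gate 1), but F never turns on.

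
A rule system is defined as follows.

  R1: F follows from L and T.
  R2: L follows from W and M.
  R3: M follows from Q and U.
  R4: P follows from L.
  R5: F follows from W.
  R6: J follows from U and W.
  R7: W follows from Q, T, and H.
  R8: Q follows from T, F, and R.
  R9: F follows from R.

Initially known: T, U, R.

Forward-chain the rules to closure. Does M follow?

R holds, so F follows (R9).
From T, F, and R, R8 gives Q.
Q and U hold, so M follows (R3).

Yes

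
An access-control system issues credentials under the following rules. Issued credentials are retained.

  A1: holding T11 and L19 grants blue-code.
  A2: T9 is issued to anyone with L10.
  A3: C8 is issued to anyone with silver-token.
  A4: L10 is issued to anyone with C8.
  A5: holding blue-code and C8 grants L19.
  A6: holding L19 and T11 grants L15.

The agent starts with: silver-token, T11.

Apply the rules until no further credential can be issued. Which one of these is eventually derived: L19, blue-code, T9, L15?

T9

Holding silver-token grants C8 (A3).
Holding C8 grants L10 (A4).
Holding L10 grants T9 (A2).
L15 would need L19 and T11 (A6), but L19 is never granted. L19 would need blue-code and C8 (A5), but blue-code is never granted. blue-code would need T11 and L19 (A1), but L19 is never granted.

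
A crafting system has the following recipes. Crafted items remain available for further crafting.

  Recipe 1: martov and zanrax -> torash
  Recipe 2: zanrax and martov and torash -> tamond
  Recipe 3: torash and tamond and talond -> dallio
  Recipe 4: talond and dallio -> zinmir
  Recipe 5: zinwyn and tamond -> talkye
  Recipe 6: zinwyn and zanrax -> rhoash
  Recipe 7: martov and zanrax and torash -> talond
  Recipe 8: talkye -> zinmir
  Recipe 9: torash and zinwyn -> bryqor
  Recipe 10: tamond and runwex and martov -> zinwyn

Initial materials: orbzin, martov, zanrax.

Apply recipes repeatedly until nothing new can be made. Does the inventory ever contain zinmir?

Yes

martov and zanrax -> torash (Recipe 1).
Using Recipe 2, zanrax, martov, and torash make tamond.
martov and zanrax and torash -> talond (Recipe 7).
torash and tamond and talond -> dallio (Recipe 3).
Using Recipe 4, talond and dallio make zinmir.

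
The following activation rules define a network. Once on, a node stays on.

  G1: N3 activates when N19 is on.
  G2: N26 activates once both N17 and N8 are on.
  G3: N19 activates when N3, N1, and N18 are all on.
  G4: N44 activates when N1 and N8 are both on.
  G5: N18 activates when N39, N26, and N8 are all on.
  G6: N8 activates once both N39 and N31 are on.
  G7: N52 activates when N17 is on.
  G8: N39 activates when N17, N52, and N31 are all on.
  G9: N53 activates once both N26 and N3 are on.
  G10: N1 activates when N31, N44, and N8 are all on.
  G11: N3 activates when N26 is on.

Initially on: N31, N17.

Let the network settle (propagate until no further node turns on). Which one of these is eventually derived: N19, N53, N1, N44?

N53

N17 is on, so N52 activates (G7).
N17, N52, and N31 are on, so N39 activates (G8).
G6: N39 and N31 on → N8 on.
N17 and N8 are on, so N26 activates (G2).
N26 is on, so N3 activates (G11).
G9: N26 and N3 on → N53 on.
N19 would need N3, N1, and N18 (G3), but N1 never turns on. N44 would need N1 and N8 (G4), but N1 never turns on. N1 would need N31, N44, and N8 (G10), but N44 never turns on.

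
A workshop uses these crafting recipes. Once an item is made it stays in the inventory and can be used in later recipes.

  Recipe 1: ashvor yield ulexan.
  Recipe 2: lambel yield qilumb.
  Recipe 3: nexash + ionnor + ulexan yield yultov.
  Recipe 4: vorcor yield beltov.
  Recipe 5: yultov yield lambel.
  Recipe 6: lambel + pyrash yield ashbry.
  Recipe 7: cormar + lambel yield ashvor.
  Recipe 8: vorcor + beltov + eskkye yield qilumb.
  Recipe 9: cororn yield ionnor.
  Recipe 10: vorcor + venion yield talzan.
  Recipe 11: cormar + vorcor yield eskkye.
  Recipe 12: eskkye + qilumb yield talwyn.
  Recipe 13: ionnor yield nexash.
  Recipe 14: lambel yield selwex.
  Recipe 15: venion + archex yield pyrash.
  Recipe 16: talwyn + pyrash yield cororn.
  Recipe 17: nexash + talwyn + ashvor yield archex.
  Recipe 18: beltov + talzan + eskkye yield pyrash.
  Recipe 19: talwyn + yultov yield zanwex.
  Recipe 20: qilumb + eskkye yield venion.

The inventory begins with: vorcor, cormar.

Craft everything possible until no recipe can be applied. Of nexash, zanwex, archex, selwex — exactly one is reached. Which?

nexash

Using Recipe 4, vorcor makes beltov.
cormar + vorcor → eskkye (Recipe 11).
Using Recipe 8, vorcor, beltov, and eskkye make qilumb.
Using Recipe 20, qilumb and eskkye make venion.
eskkye + qilumb → talwyn (Recipe 12).
vorcor + venion → talzan (Recipe 10).
beltov + talzan + eskkye → pyrash (Recipe 18).
Using Recipe 16, talwyn and pyrash make cororn.
Using Recipe 9, cororn makes ionnor.
ionnor → nexash (Recipe 13).
archex would need nexash, talwyn, and ashvor (Recipe 17), but ashvor is never obtained. selwex would need lambel (Recipe 14), but lambel is never obtained. zanwex would need talwyn and yultov (Recipe 19), but yultov is never obtained.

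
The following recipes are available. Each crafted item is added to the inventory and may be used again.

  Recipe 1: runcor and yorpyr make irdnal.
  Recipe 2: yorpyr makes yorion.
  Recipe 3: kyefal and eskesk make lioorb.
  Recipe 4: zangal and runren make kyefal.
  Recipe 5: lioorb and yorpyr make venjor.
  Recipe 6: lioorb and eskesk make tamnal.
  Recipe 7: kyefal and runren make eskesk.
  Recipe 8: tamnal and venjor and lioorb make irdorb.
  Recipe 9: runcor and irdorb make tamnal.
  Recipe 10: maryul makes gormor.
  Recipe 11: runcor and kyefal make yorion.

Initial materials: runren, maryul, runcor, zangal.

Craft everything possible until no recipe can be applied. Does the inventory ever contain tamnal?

Using Recipe 4, zangal and runren make kyefal.
Using Recipe 7, kyefal and runren make eskesk.
Using Recipe 3, kyefal and eskesk make lioorb.
lioorb and eskesk → tamnal (Recipe 6).

Yes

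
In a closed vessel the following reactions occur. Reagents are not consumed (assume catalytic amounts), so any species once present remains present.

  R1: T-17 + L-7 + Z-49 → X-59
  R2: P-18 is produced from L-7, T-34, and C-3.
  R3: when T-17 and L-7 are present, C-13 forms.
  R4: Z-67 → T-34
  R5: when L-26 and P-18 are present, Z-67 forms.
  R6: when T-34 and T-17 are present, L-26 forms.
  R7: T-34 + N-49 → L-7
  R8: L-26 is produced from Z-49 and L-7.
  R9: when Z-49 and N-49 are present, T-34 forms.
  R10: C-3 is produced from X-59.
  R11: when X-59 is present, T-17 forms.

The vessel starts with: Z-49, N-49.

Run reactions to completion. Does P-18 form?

P-18 would need L-7, T-34, and C-3 (R2), but C-3 never forms.

No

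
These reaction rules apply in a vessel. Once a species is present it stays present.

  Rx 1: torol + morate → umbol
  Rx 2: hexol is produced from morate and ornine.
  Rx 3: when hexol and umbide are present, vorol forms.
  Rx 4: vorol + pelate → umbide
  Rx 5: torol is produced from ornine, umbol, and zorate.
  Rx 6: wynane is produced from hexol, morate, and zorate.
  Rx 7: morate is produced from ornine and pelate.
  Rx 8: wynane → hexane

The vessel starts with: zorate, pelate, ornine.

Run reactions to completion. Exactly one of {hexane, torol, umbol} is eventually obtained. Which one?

ornine and pelate present → morate forms (Rx 7).
morate and ornine present → hexol forms (Rx 2).
hexol, morate, and zorate present → wynane forms (Rx 6).
wynane present → hexane forms (Rx 8).
umbol would need torol and morate (Rx 1), but torol never forms. torol would need ornine, umbol, and zorate (Rx 5), but umbol never forms.

hexane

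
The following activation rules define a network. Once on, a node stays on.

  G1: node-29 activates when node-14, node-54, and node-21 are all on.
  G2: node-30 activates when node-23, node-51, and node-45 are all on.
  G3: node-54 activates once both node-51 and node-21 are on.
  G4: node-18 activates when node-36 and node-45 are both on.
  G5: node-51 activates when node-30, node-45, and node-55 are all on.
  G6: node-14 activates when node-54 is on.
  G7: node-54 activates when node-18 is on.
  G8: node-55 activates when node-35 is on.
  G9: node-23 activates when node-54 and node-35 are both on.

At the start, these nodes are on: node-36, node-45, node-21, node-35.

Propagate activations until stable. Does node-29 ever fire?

Yes

G4: node-36 and node-45 on → node-18 on.
G7: node-18 on → node-54 on.
node-54 is on, so node-14 activates (G6).
G1: node-14, node-54, and node-21 on → node-29 on.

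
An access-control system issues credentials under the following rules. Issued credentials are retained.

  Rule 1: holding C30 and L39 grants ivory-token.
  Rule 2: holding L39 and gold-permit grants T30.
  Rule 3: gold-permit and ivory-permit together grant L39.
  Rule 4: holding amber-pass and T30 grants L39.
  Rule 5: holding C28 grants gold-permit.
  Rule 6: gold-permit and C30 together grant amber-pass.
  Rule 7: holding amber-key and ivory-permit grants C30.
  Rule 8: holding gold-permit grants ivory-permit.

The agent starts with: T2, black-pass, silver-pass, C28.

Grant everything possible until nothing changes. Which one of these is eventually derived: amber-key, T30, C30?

Holding C28 grants gold-permit (Rule 5).
Holding gold-permit grants ivory-permit (Rule 8).
Holding gold-permit and ivory-permit grants L39 (Rule 3).
Holding L39 and gold-permit grants T30 (Rule 2).
C30 would need amber-key and ivory-permit (Rule 7), but amber-key is never granted. No rule produces amber-key, and it is not given.

T30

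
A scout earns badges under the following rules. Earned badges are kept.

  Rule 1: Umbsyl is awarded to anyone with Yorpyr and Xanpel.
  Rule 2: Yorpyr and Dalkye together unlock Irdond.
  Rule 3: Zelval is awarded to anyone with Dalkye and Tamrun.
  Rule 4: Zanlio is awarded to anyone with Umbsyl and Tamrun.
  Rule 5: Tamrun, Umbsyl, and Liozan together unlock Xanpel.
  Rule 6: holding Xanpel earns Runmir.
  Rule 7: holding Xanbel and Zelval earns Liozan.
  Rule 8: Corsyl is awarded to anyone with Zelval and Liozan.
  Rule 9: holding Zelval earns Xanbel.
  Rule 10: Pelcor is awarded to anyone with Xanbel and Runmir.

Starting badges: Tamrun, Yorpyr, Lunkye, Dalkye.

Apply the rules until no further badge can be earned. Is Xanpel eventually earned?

No

Xanpel would need Tamrun, Umbsyl, and Liozan (Rule 5), but Umbsyl is never earned.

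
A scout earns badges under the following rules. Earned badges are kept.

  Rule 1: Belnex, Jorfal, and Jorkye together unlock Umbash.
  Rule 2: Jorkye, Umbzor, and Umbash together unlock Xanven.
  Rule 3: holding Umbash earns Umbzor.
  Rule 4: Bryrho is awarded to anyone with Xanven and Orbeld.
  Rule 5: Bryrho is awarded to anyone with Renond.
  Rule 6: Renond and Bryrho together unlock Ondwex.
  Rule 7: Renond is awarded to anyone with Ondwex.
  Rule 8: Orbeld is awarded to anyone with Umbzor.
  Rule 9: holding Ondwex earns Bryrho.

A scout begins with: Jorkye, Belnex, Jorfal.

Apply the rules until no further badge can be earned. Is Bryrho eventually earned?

Yes

With Belnex, Jorfal, and Jorkye, Umbash is earned (Rule 1).
With Umbash, Umbzor is earned (Rule 3).
With Jorkye, Umbzor, and Umbash, Xanven is earned (Rule 2).
With Umbzor, Orbeld is earned (Rule 8).
With Xanven and Orbeld, Bryrho is earned (Rule 4).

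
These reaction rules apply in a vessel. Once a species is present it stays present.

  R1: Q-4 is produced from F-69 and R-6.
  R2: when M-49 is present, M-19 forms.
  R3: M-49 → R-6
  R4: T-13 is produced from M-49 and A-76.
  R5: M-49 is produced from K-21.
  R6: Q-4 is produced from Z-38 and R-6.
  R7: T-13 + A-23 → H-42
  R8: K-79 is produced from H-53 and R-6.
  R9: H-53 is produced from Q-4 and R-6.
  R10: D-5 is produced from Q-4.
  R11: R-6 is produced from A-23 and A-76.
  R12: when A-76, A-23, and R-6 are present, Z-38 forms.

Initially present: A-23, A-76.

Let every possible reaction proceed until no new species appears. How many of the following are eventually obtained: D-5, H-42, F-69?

1

A-23 and A-76 present → R-6 forms (R11).
A-76, A-23, and R-6 present → Z-38 forms (R12).
Z-38 and R-6 present → Q-4 forms (R6).
Q-4 present → D-5 forms (R10).
D-5: reached.
H-42 would need T-13 and A-23 (R7), but T-13 never forms.
No rule produces F-69, and it is not given.
Reached: D-5 — 1 of the 3.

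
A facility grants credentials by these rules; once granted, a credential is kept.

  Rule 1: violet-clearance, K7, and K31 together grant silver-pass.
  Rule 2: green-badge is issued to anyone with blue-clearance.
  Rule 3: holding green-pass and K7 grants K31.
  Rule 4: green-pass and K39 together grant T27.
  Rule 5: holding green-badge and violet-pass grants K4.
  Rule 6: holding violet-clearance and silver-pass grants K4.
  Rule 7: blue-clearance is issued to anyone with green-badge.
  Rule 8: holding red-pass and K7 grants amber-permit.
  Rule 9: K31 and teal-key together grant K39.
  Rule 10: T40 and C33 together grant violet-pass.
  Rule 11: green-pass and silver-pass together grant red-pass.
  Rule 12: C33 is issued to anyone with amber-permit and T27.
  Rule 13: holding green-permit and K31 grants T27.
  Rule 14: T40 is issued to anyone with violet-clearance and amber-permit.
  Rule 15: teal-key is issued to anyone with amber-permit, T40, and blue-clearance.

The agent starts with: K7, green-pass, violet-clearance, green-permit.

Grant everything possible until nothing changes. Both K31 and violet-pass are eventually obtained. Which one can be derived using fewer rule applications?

K31

K31: Holding green-pass and K7 grants K31 (Rule 3). [1 rule application]
violet-pass: Holding green-pass and K7 grants K31 (Rule 3). Holding green-permit and K31 grants T27 (Rule 13). Holding violet-clearance, K7, and K31 grants silver-pass (Rule 1). Holding green-pass and silver-pass grants red-pass (Rule 11). Holding red-pass and K7 grants amber-permit (Rule 8). Holding amber-permit and T27 grants C33 (Rule 12). Holding violet-clearance and amber-permit grants T40 (Rule 14). Holding T40 and C33 grants violet-pass (Rule 10). [8 rule applications]
K31 needs fewer.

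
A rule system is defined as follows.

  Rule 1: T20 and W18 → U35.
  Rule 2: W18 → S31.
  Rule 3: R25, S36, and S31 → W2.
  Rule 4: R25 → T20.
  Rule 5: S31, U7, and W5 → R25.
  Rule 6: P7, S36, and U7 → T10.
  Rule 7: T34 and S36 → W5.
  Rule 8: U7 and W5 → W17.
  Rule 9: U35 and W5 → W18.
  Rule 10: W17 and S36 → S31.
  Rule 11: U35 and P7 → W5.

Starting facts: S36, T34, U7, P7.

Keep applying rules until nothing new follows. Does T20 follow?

From T34 and S36, Rule 7 gives W5.
U7 and W5 hold, so W17 follows (Rule 8).
From W17 and S36, Rule 10 gives S31.
From S31, U7, and W5, Rule 5 gives R25.
From R25, Rule 4 gives T20.

Yes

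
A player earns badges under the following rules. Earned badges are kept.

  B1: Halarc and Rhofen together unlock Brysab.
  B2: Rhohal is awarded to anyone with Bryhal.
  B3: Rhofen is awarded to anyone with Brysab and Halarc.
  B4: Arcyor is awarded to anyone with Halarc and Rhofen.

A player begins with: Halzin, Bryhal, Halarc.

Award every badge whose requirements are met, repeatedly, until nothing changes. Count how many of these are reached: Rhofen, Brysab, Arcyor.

Rhofen would need Brysab and Halarc (B3), but Brysab is never earned.
Brysab would need Halarc and Rhofen (B1), but Rhofen is never earned.
Arcyor would need Halarc and Rhofen (B4), but Rhofen is never earned.
None of the 3 are reached.

0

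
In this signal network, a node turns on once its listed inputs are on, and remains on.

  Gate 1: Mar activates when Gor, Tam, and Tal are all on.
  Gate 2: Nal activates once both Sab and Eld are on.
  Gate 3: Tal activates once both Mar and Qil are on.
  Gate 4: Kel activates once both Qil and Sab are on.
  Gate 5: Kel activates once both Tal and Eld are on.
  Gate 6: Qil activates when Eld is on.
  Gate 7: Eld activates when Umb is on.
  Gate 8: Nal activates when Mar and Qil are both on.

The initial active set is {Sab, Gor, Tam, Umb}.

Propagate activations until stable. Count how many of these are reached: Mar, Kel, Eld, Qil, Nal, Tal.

Umb is on, so Eld activates (Gate 7).
Gate 6: Eld on → Qil on.
Sab and Eld are on, so Nal activates (Gate 2).
Gate 4: Qil and Sab on → Kel on.
Mar would need Gor, Tam, and Tal (Gate 1), but Tal never turns on.
Kel: reached.
Eld: reached.
Qil: reached.
Nal: reached.
Tal would need Mar and Qil (Gate 3), but Mar never turns on.
Reached: Kel, Eld, Qil, and Nal — 4 of the 6.

4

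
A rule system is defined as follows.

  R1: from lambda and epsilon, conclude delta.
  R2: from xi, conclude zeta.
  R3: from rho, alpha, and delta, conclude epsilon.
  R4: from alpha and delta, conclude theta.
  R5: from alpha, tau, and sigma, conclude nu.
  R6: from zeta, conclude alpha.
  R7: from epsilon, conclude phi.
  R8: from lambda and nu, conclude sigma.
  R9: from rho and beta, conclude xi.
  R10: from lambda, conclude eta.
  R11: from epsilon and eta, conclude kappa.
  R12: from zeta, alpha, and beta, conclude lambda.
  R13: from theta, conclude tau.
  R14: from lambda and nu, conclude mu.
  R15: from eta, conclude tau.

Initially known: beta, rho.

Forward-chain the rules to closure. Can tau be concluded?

rho and beta hold, so xi follows (R9).
xi holds, so zeta follows (R2).
From zeta, R6 gives alpha.
From zeta, alpha, and beta, R12 gives lambda.
lambda holds, so eta follows (R10).
From eta, R15 gives tau.

Yes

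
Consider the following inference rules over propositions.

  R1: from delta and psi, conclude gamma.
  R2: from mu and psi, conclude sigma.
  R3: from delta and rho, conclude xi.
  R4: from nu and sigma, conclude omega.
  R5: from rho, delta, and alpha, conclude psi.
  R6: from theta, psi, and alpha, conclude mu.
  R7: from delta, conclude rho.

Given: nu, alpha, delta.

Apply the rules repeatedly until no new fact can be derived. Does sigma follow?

No

sigma would need mu and psi (R2), but mu is never established.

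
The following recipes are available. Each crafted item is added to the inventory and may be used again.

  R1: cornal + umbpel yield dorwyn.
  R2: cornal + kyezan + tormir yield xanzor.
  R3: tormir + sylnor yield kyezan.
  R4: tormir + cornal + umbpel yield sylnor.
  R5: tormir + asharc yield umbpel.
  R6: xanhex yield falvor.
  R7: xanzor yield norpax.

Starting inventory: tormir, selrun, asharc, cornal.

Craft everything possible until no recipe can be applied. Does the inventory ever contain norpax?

tormir + asharc → umbpel (R5).
Using R4, tormir, cornal, and umbpel make sylnor.
Using R3, tormir and sylnor make kyezan.
Using R2, cornal, kyezan, and tormir make xanzor.
Using R7, xanzor makes norpax.

Yes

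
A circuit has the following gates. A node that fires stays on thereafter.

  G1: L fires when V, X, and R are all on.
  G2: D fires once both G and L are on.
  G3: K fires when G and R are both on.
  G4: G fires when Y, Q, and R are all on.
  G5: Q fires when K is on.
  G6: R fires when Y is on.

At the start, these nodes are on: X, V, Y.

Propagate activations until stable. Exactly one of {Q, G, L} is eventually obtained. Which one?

L

Y is on, so R fires (G6).
G1: V, X, and R on → L on.
Q would need K (G5), but K never turns on. G would need Y, Q, and R (G4), but Q never turns on.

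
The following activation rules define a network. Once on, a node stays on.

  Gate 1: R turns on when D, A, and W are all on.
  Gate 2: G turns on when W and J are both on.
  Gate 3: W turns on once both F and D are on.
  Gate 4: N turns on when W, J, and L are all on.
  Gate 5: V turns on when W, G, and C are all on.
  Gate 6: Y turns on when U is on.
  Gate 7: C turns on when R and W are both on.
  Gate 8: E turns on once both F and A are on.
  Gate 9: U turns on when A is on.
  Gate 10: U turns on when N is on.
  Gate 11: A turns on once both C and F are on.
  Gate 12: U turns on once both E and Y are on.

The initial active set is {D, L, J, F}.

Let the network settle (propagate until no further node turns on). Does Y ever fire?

Yes

Gate 3: F and D on → W on.
W, J, and L are on, so N turns on (Gate 4).
N is on, so U turns on (Gate 10).
Gate 6: U on → Y on.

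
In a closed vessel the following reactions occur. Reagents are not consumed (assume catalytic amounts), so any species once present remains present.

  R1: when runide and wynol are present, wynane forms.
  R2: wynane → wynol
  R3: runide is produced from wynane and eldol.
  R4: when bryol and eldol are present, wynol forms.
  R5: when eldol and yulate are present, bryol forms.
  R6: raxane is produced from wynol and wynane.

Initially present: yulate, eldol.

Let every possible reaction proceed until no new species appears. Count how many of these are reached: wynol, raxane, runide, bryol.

2

eldol and yulate present → bryol forms (R5).
bryol and eldol present → wynol forms (R4).
wynol: reached.
raxane would need wynol and wynane (R6), but wynane never forms.
runide would need wynane and eldol (R3), but wynane never forms.
bryol: reached.
Reached: wynol and bryol — 2 of the 4.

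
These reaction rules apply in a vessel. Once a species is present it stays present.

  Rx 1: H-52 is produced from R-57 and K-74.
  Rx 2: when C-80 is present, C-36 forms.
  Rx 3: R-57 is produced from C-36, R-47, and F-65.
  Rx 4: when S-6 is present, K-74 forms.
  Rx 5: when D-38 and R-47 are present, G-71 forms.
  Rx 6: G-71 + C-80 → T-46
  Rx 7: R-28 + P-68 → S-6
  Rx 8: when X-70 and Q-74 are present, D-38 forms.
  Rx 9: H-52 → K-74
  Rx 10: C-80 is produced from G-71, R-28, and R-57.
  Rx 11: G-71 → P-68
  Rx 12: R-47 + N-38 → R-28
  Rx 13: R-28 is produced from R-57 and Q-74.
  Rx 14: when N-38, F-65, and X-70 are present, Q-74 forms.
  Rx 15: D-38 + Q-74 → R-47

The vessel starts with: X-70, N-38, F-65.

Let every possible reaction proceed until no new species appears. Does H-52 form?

H-52 would need R-57 and K-74 (Rx 1), but R-57 never forms.

No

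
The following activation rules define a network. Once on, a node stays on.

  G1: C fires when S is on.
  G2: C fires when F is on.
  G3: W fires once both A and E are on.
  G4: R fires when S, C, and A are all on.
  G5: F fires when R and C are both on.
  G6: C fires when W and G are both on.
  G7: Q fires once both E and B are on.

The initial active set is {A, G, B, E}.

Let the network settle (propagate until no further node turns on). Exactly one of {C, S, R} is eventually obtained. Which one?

G3: A and E on → W on.
G6: W and G on → C on.
R would need S, C, and A (G4), but S never turns on. No rule produces S, and it is not given.

C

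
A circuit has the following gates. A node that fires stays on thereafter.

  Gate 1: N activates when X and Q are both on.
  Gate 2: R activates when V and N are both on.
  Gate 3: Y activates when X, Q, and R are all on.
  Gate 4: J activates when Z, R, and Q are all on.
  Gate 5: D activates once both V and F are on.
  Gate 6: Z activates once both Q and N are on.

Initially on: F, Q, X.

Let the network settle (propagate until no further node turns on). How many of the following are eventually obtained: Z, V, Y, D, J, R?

Gate 1: X and Q on → N on.
Q and N are on, so Z activates (Gate 6).
Z: reached.
No rule produces V, and it is not given.
Y would need X, Q, and R (Gate 3), but R never turns on.
D would need V and F (Gate 5), but V never turns on.
J would need Z, R, and Q (Gate 4), but R never turns on.
R would need V and N (Gate 2), but V never turns on.
Reached: Z — 1 of the 6.

1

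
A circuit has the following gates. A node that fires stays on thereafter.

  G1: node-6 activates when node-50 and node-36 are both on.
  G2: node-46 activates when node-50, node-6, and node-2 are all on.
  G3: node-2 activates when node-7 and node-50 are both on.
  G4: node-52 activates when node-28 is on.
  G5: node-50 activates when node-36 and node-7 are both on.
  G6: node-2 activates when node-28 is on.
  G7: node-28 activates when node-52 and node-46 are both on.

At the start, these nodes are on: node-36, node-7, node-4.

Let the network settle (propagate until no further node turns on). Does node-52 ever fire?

node-52 would need node-28 (G4), but node-28 never turns on.

No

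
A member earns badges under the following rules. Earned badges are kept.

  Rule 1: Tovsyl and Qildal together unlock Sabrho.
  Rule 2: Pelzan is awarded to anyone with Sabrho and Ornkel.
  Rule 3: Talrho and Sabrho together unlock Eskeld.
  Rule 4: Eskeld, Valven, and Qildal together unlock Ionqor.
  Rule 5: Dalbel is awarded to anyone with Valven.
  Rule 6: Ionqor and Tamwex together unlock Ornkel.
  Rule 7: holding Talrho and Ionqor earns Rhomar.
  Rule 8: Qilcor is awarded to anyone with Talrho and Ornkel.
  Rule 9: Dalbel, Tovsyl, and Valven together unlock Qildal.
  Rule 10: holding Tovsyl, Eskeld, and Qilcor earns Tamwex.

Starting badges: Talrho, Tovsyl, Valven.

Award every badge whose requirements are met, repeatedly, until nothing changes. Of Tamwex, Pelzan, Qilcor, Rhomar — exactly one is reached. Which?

With Valven, Dalbel is earned (Rule 5).
With Dalbel, Tovsyl, and Valven, Qildal is earned (Rule 9).
With Tovsyl and Qildal, Sabrho is earned (Rule 1).
With Talrho and Sabrho, Eskeld is earned (Rule 3).
With Eskeld, Valven, and Qildal, Ionqor is earned (Rule 4).
With Talrho and Ionqor, Rhomar is earned (Rule 7).
Qilcor would need Talrho and Ornkel (Rule 8), but Ornkel is never earned. Tamwex would need Tovsyl, Eskeld, and Qilcor (Rule 10), but Qilcor is never earned. Pelzan would need Sabrho and Ornkel (Rule 2), but Ornkel is never earned.

Rhomar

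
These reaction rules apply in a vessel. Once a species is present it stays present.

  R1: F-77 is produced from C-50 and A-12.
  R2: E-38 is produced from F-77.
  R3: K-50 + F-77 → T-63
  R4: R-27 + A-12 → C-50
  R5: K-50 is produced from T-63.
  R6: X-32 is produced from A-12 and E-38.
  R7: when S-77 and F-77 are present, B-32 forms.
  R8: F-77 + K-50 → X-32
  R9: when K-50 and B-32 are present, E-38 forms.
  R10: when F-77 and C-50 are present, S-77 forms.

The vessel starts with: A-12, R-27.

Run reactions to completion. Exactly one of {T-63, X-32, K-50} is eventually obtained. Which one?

R-27 and A-12 present → C-50 forms (R4).
C-50 and A-12 present → F-77 forms (R1).
F-77 present → E-38 forms (R2).
A-12 and E-38 present → X-32 forms (R6).
K-50 would need T-63 (R5), but T-63 never forms. T-63 would need K-50 and F-77 (R3), but K-50 never forms.

X-32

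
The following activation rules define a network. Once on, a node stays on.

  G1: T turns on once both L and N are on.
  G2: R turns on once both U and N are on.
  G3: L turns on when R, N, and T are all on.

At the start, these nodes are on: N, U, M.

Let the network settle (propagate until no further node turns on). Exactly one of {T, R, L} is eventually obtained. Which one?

R

U and N are on, so R turns on (G2).
T would need L and N (G1), but L never turns on. L would need R, N, and T (G3), but T never turns on.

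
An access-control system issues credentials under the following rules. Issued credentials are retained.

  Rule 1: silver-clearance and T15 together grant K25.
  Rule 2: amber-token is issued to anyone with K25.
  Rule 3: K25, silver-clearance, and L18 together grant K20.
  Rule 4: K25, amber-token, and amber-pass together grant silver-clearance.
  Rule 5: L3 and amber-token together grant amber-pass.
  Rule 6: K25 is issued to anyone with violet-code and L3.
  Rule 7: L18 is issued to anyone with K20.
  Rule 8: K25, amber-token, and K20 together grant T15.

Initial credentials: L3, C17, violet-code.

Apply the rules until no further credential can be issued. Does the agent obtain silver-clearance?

Holding violet-code and L3 grants K25 (Rule 6).
Holding K25 grants amber-token (Rule 2).
Holding L3 and amber-token grants amber-pass (Rule 5).
Holding K25, amber-token, and amber-pass grants silver-clearance (Rule 4).

Yes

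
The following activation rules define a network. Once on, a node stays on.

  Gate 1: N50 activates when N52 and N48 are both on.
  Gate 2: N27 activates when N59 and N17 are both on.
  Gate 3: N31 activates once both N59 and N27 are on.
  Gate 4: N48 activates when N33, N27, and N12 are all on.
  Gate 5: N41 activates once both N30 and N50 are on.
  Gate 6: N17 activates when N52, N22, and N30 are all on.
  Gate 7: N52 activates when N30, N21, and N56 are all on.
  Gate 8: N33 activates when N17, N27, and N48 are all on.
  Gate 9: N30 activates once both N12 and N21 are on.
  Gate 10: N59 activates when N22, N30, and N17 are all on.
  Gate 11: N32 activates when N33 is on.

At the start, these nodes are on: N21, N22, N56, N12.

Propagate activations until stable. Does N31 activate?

N12 and N21 are on, so N30 activates (Gate 9).
N30, N21, and N56 are on, so N52 activates (Gate 7).
N52, N22, and N30 are on, so N17 activates (Gate 6).
N22, N30, and N17 are on, so N59 activates (Gate 10).
N59 and N17 are on, so N27 activates (Gate 2).
N59 and N27 are on, so N31 activates (Gate 3).

Yes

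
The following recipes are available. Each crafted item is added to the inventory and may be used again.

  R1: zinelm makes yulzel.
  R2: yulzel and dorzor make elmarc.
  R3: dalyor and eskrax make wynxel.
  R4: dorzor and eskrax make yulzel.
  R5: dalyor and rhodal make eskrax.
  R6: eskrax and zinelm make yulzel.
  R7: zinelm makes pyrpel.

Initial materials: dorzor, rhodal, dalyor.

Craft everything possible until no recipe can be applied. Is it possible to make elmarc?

dalyor and rhodal → eskrax (R5).
Using R4, dorzor and eskrax make yulzel.
yulzel and dorzor → elmarc (R2).

Yes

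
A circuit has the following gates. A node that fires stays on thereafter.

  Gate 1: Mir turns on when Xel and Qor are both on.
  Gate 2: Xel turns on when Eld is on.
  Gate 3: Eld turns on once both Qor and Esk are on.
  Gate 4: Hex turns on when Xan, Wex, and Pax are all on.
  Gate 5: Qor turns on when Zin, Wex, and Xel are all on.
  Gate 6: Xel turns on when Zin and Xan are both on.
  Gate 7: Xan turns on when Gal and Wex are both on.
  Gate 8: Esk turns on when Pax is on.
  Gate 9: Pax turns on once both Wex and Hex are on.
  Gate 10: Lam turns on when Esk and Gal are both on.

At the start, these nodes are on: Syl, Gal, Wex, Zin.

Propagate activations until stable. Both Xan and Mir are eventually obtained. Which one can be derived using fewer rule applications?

Xan

Xan: Gal and Wex are on, so Xan turns on (Gate 7). [1 rule application]
Mir: Gal and Wex are on, so Xan turns on (Gate 7). Gate 6: Zin and Xan on → Xel on. Zin, Wex, and Xel are on, so Qor turns on (Gate 5). Gate 1: Xel and Qor on → Mir on. [4 rule applications]
Xan needs fewer.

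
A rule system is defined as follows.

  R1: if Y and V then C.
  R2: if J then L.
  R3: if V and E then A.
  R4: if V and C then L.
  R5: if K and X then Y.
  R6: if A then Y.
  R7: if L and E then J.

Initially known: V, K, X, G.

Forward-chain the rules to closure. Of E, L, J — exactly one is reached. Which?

K and X hold, so Y follows (R5).
Y and V hold, so C follows (R1).
From V and C, R4 gives L.
J would need L and E (R7), but E is never established. No rule produces E, and it is not given.

L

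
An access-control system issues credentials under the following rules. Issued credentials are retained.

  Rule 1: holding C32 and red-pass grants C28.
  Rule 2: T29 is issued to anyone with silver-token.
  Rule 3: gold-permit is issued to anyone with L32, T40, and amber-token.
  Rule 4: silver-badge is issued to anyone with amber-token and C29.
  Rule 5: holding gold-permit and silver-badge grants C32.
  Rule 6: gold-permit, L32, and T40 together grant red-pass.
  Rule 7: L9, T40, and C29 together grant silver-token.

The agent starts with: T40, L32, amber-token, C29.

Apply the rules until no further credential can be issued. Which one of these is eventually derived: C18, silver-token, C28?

C28

Holding amber-token and C29 grants silver-badge (Rule 4).
Holding L32, T40, and amber-token grants gold-permit (Rule 3).
Holding gold-permit and silver-badge grants C32 (Rule 5).
Holding gold-permit, L32, and T40 grants red-pass (Rule 6).
Holding C32 and red-pass grants C28 (Rule 1).
No rule produces C18, and it is not given. silver-token would need L9, T40, and C29 (Rule 7), but L9 is never granted.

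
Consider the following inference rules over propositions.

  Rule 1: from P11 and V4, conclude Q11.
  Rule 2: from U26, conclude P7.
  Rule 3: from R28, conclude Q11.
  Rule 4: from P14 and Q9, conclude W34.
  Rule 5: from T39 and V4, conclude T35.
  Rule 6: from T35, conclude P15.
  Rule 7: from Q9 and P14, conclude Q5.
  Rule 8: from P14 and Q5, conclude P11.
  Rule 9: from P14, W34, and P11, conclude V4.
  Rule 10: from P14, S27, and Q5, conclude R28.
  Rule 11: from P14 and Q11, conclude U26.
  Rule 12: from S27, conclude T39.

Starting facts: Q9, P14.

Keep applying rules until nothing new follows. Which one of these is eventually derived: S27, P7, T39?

From P14 and Q9, Rule 4 gives W34.
Q9 and P14 hold, so Q5 follows (Rule 7).
From P14 and Q5, Rule 8 gives P11.
From P14, W34, and P11, Rule 9 gives V4.
From P11 and V4, Rule 1 gives Q11.
From P14 and Q11, Rule 11 gives U26.
U26 holds, so P7 follows (Rule 2).
T39 would need S27 (Rule 12), but S27 is never established. No rule produces S27, and it is not given.

P7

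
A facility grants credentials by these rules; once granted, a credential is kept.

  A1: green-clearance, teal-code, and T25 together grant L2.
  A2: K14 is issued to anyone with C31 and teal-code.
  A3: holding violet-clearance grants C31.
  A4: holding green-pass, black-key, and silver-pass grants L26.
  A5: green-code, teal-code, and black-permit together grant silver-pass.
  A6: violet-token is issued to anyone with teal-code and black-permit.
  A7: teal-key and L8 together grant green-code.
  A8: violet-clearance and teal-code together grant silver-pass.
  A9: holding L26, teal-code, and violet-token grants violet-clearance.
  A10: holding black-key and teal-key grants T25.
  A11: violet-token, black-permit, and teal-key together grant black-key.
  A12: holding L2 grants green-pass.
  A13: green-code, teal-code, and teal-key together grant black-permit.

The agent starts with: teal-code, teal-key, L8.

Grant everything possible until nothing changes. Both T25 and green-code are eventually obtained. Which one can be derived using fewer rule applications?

green-code

green-code: Holding teal-key and L8 grants green-code (A7). [1 rule application]
T25: Holding teal-key and L8 grants green-code (A7). Holding green-code, teal-code, and teal-key grants black-permit (A13). Holding teal-code and black-permit grants violet-token (A6). Holding violet-token, black-permit, and teal-key grants black-key (A11). Holding black-key and teal-key grants T25 (A10). [5 rule applications]
green-code needs fewer.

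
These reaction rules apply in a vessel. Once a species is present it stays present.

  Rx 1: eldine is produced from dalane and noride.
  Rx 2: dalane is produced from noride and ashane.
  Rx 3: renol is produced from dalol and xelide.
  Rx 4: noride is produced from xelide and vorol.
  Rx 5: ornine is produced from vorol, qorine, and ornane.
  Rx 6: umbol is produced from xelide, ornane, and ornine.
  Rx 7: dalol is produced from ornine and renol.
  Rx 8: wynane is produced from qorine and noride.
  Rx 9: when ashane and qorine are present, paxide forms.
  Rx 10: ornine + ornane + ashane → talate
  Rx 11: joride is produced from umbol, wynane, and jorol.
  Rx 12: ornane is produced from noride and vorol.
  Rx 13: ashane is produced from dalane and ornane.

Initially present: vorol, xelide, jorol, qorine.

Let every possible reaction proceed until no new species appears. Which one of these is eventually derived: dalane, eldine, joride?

joride

xelide and vorol present → noride forms (Rx 4).
noride and vorol present → ornane forms (Rx 12).
qorine and noride present → wynane forms (Rx 8).
vorol, qorine, and ornane present → ornine forms (Rx 5).
xelide, ornane, and ornine present → umbol forms (Rx 6).
umbol, wynane, and jorol present → joride forms (Rx 11).
dalane would need noride and ashane (Rx 2), but ashane never forms. eldine would need dalane and noride (Rx 1), but dalane never forms.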